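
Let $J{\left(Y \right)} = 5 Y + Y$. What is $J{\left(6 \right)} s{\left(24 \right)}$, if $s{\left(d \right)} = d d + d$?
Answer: $21600$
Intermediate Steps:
$s{\left(d \right)} = d + d^{2}$ ($s{\left(d \right)} = d^{2} + d = d + d^{2}$)
$J{\left(Y \right)} = 6 Y$
$J{\left(6 \right)} s{\left(24 \right)} = 6 \cdot 6 \cdot 24 \left(1 + 24\right) = 36 \cdot 24 \cdot 25 = 36 \cdot 600 = 21600$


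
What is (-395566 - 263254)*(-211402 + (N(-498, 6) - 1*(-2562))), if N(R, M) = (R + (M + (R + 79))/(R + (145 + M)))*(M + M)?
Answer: 49105936648720/347 ≈ 1.4152e+11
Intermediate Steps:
N(R, M) = 2*M*(R + (79 + M + R)/(145 + M + R)) (N(R, M) = (R + (M + (79 + R))/(145 + M + R))*(2*M) = (R + (79 + M + R)/(145 + M + R))*(2*M) = 2*M*(R + (79 + M + R)/(145 + M + R)))
(-395566 - 263254)*(-211402 + (N(-498, 6) - 1*(-2562))) = (-395566 - 263254)*(-211402 + (2*6*(79 + 6 + (-498)**2 + 146*(-498) + 6*(-498))/(145 + 6 - 498) - 1*(-2562))) = -658820*(-211402 + (2*6*(79 + 6 + 248004 - 72708 - 2988)/(-347) + 2562)) = -658820*(-211402 + (2*6*(-1/347)*172393 + 2562)) = -658820*(-211402 + (-2068716/347 + 2562)) = -658820*(-211402 - 1179702/347) = -658820*(-74536196/347) = 49105936648720/347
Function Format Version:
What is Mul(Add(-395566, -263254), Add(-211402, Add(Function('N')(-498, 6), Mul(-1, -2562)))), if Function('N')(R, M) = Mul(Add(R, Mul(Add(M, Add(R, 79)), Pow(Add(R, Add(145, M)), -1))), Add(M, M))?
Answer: Rational(49105936648720, 347) ≈ 1.4152e+11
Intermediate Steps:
Function('N')(R, M) = Mul(2, M, Add(R, Mul(Pow(Add(145, M, R), -1), Add(79, M, R)))) (Function('N')(R, M) = Mul(Add(R, Mul(Add(M, Add(79, R)), Pow(Add(145, M, R), -1))), Mul(2, M)) = Mul(Add(R, Mul(Add(79, M, R), Pow(Add(145, M, R), -1))), Mul(2, M)) = Mul(Add(R, Mul(Pow(Add(145, M, R), -1), Add(79, M, R))), Mul(2, M)) = Mul(2, M, Add(R, Mul(Pow(Add(145, M, R), -1), Add(79, M, R)))))
Mul(Add(-395566, -263254), Add(-211402, Add(Function('N')(-498, 6), Mul(-1, -2562)))) = Mul(Add(-395566, -263254), Add(-211402, Add(Mul(2, 6, Pow(Add(145, 6, -498), -1), Add(79, 6, Pow(-498, 2), Mul(146, -498), Mul(6, -498))), Mul(-1, -2562)))) = Mul(-658820, Add(-211402, Add(Mul(2, 6, Pow(-347, -1), Add(79, 6, 248004, -72708, -2988)), 2562))) = Mul(-658820, Add(-211402, Add(Mul(2, 6, Rational(-1, 347), 172393), 2562))) = Mul(-658820, Add(-211402, Add(Rational(-2068716, 347), 2562))) = Mul(-658820, Add(-211402, Rational(-1179702, 347))) = Mul(-658820, Rational(-74536196, 347)) = Rational(49105936648720, 347)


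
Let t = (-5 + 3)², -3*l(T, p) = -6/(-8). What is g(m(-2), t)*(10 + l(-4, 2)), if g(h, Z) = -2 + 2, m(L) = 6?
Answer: 0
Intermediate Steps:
l(T, p) = -¼ (l(T, p) = -(-2)/(-8) = -(-2)*(-1)/8 = -⅓*¾ = -¼)
t = 4 (t = (-2)² = 4)
g(h, Z) = 0
g(m(-2), t)*(10 + l(-4, 2)) = 0*(10 - ¼) = 0*(39/4) = 0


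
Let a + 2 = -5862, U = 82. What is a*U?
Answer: -480848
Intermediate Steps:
a = -5864 (a = -2 - 5862 = -5864)
a*U = -5864*82 = -480848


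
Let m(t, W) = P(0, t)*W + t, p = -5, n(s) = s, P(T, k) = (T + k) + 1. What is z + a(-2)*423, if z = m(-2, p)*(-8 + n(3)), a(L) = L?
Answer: -861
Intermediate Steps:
P(T, k) = 1 + T + k
m(t, W) = t + W*(1 + t) (m(t, W) = (1 + 0 + t)*W + t = (1 + t)*W + t = W*(1 + t) + t = t + W*(1 + t))
z = -15 (z = (-2 - 5*(1 - 2))*(-8 + 3) = (-2 - 5*(-1))*(-5) = (-2 + 5)*(-5) = 3*(-5) = -15)
z + a(-2)*423 = -15 - 2*423 = -15 - 846 = -861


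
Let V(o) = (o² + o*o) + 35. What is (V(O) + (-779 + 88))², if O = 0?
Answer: 430336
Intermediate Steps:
V(o) = 35 + 2*o² (V(o) = (o² + o²) + 35 = 2*o² + 35 = 35 + 2*o²)
(V(O) + (-779 + 88))² = ((35 + 2*0²) + (-779 + 88))² = ((35 + 2*0) - 691)² = ((35 + 0) - 691)² = (35 - 691)² = (-656)² = 430336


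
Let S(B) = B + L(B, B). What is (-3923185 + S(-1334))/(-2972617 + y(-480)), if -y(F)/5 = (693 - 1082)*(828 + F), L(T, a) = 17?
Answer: 3924502/2295757 ≈ 1.7095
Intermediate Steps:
y(F) = 1610460 + 1945*F (y(F) = -5*(693 - 1082)*(828 + F) = -(-1945)*(828 + F) = -5*(-322092 - 389*F) = 1610460 + 1945*F)
S(B) = 17 + B (S(B) = B + 17 = 17 + B)
(-3923185 + S(-1334))/(-2972617 + y(-480)) = (-3923185 + (17 - 1334))/(-2972617 + (1610460 + 1945*(-480))) = (-3923185 - 1317)/(-2972617 + (1610460 - 933600)) = -3924502/(-2972617 + 676860) = -3924502/(-2295757) = -3924502*(-1/2295757) = 3924502/2295757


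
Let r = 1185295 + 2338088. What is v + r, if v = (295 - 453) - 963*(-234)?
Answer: 3748567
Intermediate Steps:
v = 225184 (v = -158 + 225342 = 225184)
r = 3523383
v + r = 225184 + 3523383 = 3748567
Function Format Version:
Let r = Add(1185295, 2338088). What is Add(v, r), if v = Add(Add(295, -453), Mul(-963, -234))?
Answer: 3748567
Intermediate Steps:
v = 225184 (v = Add(-158, 225342) = 225184)
r = 3523383
Add(v, r) = Add(225184, 3523383) = 3748567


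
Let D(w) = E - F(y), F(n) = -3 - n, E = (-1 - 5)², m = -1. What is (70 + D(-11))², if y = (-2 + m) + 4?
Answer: 12100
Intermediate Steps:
y = 1 (y = (-2 - 1) + 4 = -3 + 4 = 1)
E = 36 (E = (-6)² = 36)
D(w) = 40 (D(w) = 36 - (-3 - 1*1) = 36 - (-3 - 1) = 36 - 1*(-4) = 36 + 4 = 40)
(70 + D(-11))² = (70 + 40)² = 110² = 12100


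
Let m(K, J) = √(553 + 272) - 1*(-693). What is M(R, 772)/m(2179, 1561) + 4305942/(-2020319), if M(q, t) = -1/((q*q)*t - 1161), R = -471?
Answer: -3571156826866065305/1675562743127671104 + 5*√33/82106197867584 ≈ -2.1313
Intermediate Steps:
M(q, t) = -1/(-1161 + t*q²) (M(q, t) = -1/(q²*t - 1161) = -1/(t*q² - 1161) = -1/(-1161 + t*q²))
m(K, J) = 693 + 5*√33 (m(K, J) = √825 + 693 = 5*√33 + 693 = 693 + 5*√33)
M(R, 772)/m(2179, 1561) + 4305942/(-2020319) = (-1/(-1161 + 772*(-471)²))/(693 + 5*√33) + 4305942/(-2020319) = (-1/(-1161 + 772*221841))/(693 + 5*√33) + 4305942*(-1/2020319) = (-1/(-1161 + 171261252))/(693 + 5*√33) - 4305942/2020319 = (-1/171260091)/(693 + 5*√33) - 4305942/2020319 = (-1*1/171260091)/(693 + 5*√33) - 4305942/2020319 = -1/(171260091*(693 + 5*√33)) - 4305942/2020319 = -4305942/2020319 - 1/(171260091*(693 + 5*√33))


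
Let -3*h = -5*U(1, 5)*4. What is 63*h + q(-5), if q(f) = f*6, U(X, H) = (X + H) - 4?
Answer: 810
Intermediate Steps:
U(X, H) = -4 + H + X (U(X, H) = (H + X) - 4 = -4 + H + X)
q(f) = 6*f
h = 40/3 (h = -(-5*(-4 + 5 + 1))*4/3 = -(-5*2)*4/3 = -(-10)*4/3 = -⅓*(-40) = 40/3 ≈ 13.333)
63*h + q(-5) = 63*(40/3) + 6*(-5) = 840 - 30 = 810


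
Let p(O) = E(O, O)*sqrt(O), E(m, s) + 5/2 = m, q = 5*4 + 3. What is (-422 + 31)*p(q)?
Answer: -16031*sqrt(23)/2 ≈ -38441.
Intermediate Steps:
q = 23 (q = 20 + 3 = 23)
E(m, s) = -5/2 + m
p(O) = sqrt(O)*(-5/2 + O) (p(O) = (-5/2 + O)*sqrt(O) = sqrt(O)*(-5/2 + O))
(-422 + 31)*p(q) = (-422 + 31)*(sqrt(23)*(-5/2 + 23)) = -391*sqrt(23)*41/2 = -16031*sqrt(23)/2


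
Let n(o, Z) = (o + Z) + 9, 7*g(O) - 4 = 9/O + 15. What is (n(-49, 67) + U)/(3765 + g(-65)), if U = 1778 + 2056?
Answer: 1756755/1714301 ≈ 1.0248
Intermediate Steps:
g(O) = 19/7 + 9/(7*O) (g(O) = 4/7 + (9/O + 15)/7 = 4/7 + (15 + 9/O)/7 = 4/7 + (15/7 + 9/(7*O)) = 19/7 + 9/(7*O))
n(o, Z) = 9 + Z + o (n(o, Z) = (Z + o) + 9 = 9 + Z + o)
U = 3834
(n(-49, 67) + U)/(3765 + g(-65)) = ((9 + 67 - 49) + 3834)/(3765 + (1/7)*(9 + 19*(-65))/(-65)) = (27 + 3834)/(3765 + (1/7)*(-1/65)*(9 - 1235)) = 3861/(3765 + (1/7)*(-1/65)*(-1226)) = 3861/(3765 + 1226/455) = 3861/(1714301/455) = 3861*(455/1714301) = 1756755/1714301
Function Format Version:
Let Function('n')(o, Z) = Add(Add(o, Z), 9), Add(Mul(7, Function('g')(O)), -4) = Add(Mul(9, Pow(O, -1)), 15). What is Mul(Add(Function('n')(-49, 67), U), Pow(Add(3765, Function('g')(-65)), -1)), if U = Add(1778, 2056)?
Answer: Rational(1756755, 1714301) ≈ 1.0248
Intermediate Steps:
Function('g')(O) = Add(Rational(19, 7), Mul(Rational(9, 7), Pow(O, -1))) (Function('g')(O) = Add(Rational(4, 7), Mul(Rational(1, 7), Add(Mul(9, Pow(O, -1)), 15))) = Add(Rational(4, 7), Mul(Rational(1, 7), Add(15, Mul(9, Pow(O, -1))))) = Add(Rational(4, 7), Add(Rational(15, 7), Mul(Rational(9, 7), Pow(O, -1)))) = Add(Rational(19, 7), Mul(Rational(9, 7), Pow(O, -1))))
Function('n')(o, Z) = Add(9, Z, o) (Function('n')(o, Z) = Add(Add(Z, o), 9) = Add(9, Z, o))
U = 3834
Mul(Add(Function('n')(-49, 67), U), Pow(Add(3765, Function('g')(-65)), -1)) = Mul(Add(Add(9, 67, -49), 3834), Pow(Add(3765, Mul(Rational(1, 7), Pow(-65, -1), Add(9, Mul(19, -65)))), -1)) = Mul(Add(27, 3834), Pow(Add(3765, Mul(Rational(1, 7), Rational(-1, 65), Add(9, -1235))), -1)) = Mul(3861, Pow(Add(3765, Mul(Rational(1, 7), Rational(-1, 65), -1226)), -1)) = Mul(3861, Pow(Add(3765, Rational(1226, 455)), -1)) = Mul(3861, Pow(Rational(1714301, 455), -1)) = Mul(3861, Rational(455, 1714301)) = Rational(1756755, 1714301)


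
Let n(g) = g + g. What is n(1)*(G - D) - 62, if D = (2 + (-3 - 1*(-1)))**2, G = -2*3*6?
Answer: -134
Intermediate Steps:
G = -36 (G = -6*6 = -36)
n(g) = 2*g
D = 0 (D = (2 + (-3 + 1))**2 = (2 - 2)**2 = 0**2 = 0)
n(1)*(G - D) - 62 = (2*1)*(-36 - 1*0) - 62 = 2*(-36 + 0) - 62 = 2*(-36) - 62 = -72 - 62 = -134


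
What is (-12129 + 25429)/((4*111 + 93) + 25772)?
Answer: 13300/26309 ≈ 0.50553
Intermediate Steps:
(-12129 + 25429)/((4*111 + 93) + 25772) = 13300/((444 + 93) + 25772) = 13300/(537 + 25772) = 13300/26309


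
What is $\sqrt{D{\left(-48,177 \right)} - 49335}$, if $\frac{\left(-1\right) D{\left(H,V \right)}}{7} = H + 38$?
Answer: $i \sqrt{49265} \approx 221.96 i$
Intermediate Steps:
$D{\left(H,V \right)} = -266 - 7 H$ ($D{\left(H,V \right)} = - 7 \left(H + 38\right) = - 7 \left(38 + H\right) = -266 - 7 H$)
$\sqrt{D{\left(-48,177 \right)} - 49335} = \sqrt{\left(-266 - -336\right) - 49335} = \sqrt{\left(-266 + 336\right) - 49335} = \sqrt{70 - 49335} = \sqrt{-49265} = i \sqrt{49265}$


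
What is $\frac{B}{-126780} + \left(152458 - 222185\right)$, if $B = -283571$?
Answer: $- \frac{8839705489}{126780} \approx -69725.0$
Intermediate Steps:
$\frac{B}{-126780} + \left(152458 - 222185\right) = - \frac{283571}{-126780} + \left(152458 - 222185\right) = \left(-283571\right) \left(- \frac{1}{126780}\right) + \left(152458 - 222185\right) = \frac{283571}{126780} - 69727 = - \frac{8839705489}{126780}$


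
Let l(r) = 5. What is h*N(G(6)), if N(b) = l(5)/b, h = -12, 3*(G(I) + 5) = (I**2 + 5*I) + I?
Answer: -60/19 ≈ -3.1579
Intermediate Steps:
G(I) = -5 + 2*I + I**2/3 (G(I) = -5 + ((I**2 + 5*I) + I)/3 = -5 + (I**2 + 6*I)/3 = -5 + (2*I + I**2/3) = -5 + 2*I + I**2/3)
N(b) = 5/b
h*N(G(6)) = -60/(-5 + 2*6 + (1/3)*6**2) = -60/(-5 + 12 + (1/3)*36) = -60/(-5 + 12 + 12) = -60/19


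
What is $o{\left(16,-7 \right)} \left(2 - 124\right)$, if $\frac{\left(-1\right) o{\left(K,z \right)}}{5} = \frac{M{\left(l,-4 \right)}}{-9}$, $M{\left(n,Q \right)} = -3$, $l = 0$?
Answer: $\frac{610}{3} \approx 203.33$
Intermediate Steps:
$o{\left(K,z \right)} = - \frac{5}{3}$ ($o{\left(K,z \right)} = - 5 \left(- \frac{3}{-9}\right) = - 5 \left(\left(-3\right) \left(- \frac{1}{9}\right)\right) = \left(-5\right) \frac{1}{3} = - \frac{5}{3}$)
$o{\left(16,-7 \right)} \left(2 - 124\right) = - \frac{5 \left(2 - 124\right)}{3} = \left(- \frac{5}{3}\right) \left(-122\right) = \frac{610}{3}$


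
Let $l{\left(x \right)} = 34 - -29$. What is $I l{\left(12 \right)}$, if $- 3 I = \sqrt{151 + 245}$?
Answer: $- 126 \sqrt{11} \approx -417.89$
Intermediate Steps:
$l{\left(x \right)} = 63$ ($l{\left(x \right)} = 34 + 29 = 63$)
$I = - 2 \sqrt{11}$ ($I = - \frac{\sqrt{151 + 245}}{3} = - \frac{\sqrt{396}}{3} = - \frac{6 \sqrt{11}}{3} = - 2 \sqrt{11} \approx -6.6332$)
$I l{\left(12 \right)} = - 2 \sqrt{11} \cdot 63 = - 126 \sqrt{11}$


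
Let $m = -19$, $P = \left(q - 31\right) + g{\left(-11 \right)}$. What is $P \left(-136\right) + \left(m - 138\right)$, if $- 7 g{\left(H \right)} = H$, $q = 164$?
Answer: $- \frac{129211}{7} \approx -18459.0$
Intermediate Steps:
$g{\left(H \right)} = - \frac{H}{7}$
$P = \frac{942}{7}$ ($P = \left(164 - 31\right) - - \frac{11}{7} = 133 + \frac{11}{7} = \frac{942}{7} \approx 134.57$)
$P \left(-136\right) + \left(m - 138\right) = \frac{942}{7} \left(-136\right) - 157 = - \frac{128112}{7} - 157 = - \frac{129211}{7}$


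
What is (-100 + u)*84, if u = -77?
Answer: -14868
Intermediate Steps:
(-100 + u)*84 = (-100 - 77)*84 = -177*84 = -14868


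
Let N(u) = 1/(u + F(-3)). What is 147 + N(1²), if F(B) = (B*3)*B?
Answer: 4117/28 ≈ 147.04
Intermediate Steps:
F(B) = 3*B² (F(B) = (3*B)*B = 3*B²)
N(u) = 1/(27 + u) (N(u) = 1/(u + 3*(-3)²) = 1/(u + 3*9) = 1/(u + 27) = 1/(27 + u))
147 + N(1²) = 147 + 1/(27 + 1²) = 147 + 1/(27 + 1) = 147 + 1/28 = 4117/28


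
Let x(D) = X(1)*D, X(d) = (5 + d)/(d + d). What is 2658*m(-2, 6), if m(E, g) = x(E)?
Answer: -15948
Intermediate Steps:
X(d) = (5 + d)/(2*d) (X(d) = (5 + d)/((2*d)) = (5 + d)*(1/(2*d)) = (5 + d)/(2*d))
x(D) = 3*D (x(D) = ((½)*(5 + 1)/1)*D = ((½)*1*6)*D = 3*D)
m(E, g) = 3*E
2658*m(-2, 6) = 2658*(3*(-2)) = 2658*(-6) = -15948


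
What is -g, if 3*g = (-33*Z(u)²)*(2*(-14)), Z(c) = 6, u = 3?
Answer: -11088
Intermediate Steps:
g = 11088 (g = ((-33*6²)*(2*(-14)))/3 = (-33*36*(-28))/3 = (-1188*(-28))/3 = (⅓)*33264 = 11088)
-g = -1*11088 = -11088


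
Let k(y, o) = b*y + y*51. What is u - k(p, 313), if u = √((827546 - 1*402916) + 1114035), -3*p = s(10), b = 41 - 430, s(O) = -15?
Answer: 1690 + √1538665 ≈ 2930.4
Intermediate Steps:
b = -389
p = 5 (p = -⅓*(-15) = 5)
u = √1538665 (u = √((827546 - 402916) + 1114035) = √(424630 + 1114035) = √1538665 ≈ 1240.4)
k(y, o) = -338*y (k(y, o) = -389*y + y*51 = -389*y + 51*y = -338*y)
u - k(p, 313) = √1538665 - (-338)*5 = √1538665 - 1*(-1690) = √1538665 + 1690 = 1690 + √1538665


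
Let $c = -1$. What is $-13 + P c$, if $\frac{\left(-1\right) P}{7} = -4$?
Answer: $-41$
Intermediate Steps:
$P = 28$ ($P = \left(-7\right) \left(-4\right) = 28$)
$-13 + P c = -13 + 28 \left(-1\right) = -13 - 28 = -41$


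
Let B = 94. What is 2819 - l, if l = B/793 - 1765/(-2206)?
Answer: 4929833193/1749358 ≈ 2818.1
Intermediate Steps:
l = 1607009/1749358 (l = 94/793 - 1765/(-2206) = 94*(1/793) - 1765*(-1/2206) = 94/793 + 1765/2206 = 1607009/1749358 ≈ 0.91863)
2819 - l = 2819 - 1*1607009/1749358 = 2819 - 1607009/1749358 = 4929833193/1749358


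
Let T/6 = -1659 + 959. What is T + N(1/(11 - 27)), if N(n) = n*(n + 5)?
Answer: -1075279/256 ≈ -4200.3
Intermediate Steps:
N(n) = n*(5 + n)
T = -4200 (T = 6*(-1659 + 959) = 6*(-700) = -4200)
T + N(1/(11 - 27)) = -4200 + (5 + 1/(11 - 27))/(11 - 27) = -4200 + (5 + 1/(-16))/(-16) = -4200 - (5 - 1/16)/16 = -4200 - 1/16*79/16 = -4200 - 79/256 = -1075279/256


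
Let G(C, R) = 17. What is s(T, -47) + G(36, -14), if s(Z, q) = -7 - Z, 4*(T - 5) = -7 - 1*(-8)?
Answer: 19/4 ≈ 4.7500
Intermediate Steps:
T = 21/4 (T = 5 + (-7 - 1*(-8))/4 = 5 + (-7 + 8)/4 = 5 + (1/4)*1 = 5 + 1/4 = 21/4 ≈ 5.2500)
s(T, -47) + G(36, -14) = (-7 - 1*21/4) + 17 = (-7 - 21/4) + 17 = -49/4 + 17 = 19/4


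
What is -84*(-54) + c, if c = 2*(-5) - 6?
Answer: 4520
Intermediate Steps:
c = -16 (c = -10 - 6 = -16)
-84*(-54) + c = -84*(-54) - 16 = 4536 - 16 = 4520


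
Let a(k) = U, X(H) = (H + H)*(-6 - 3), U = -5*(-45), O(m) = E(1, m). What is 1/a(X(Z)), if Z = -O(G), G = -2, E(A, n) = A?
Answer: 1/225 ≈ 0.0044444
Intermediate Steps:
O(m) = 1
Z = -1 (Z = -1*1 = -1)
U = 225
X(H) = -18*H (X(H) = (2*H)*(-9) = -18*H)
a(k) = 225
1/a(X(Z)) = 1/225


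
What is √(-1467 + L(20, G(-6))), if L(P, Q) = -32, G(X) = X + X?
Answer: I*√1499 ≈ 38.717*I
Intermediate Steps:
G(X) = 2*X
√(-1467 + L(20, G(-6))) = √(-1467 - 32) = √(-1499) = I*√1499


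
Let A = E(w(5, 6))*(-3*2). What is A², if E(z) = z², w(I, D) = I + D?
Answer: 527076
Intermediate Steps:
w(I, D) = D + I
A = -726 (A = (6 + 5)²*(-3*2) = 11²*(-6) = 121*(-6) = -726)
A² = (-726)² = 527076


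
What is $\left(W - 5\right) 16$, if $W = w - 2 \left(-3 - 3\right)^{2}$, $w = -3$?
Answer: $-1280$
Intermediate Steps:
$W = -75$ ($W = -3 - 2 \left(-3 - 3\right)^{2} = -3 - 2 \left(-6\right)^{2} = -3 - 72 = -75$)
$\left(W - 5\right) 16 = \left(-75 - 5\right) 16 = \left(-80\right) 16 = -1280$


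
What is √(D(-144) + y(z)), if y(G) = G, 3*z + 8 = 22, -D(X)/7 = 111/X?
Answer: √161/4 ≈ 3.1721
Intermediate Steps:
D(X) = -777/X
z = 14/3 (z = -8/3 + (⅓)*22 = -8/3 + 22/3 = 14/3 ≈ 4.6667)
√(D(-144) + y(z)) = √(-777/(-144) + 14/3) = √(-777*(-1/144) + 14/3) = √(259/48 + 14/3) = √(161/16) = √161/4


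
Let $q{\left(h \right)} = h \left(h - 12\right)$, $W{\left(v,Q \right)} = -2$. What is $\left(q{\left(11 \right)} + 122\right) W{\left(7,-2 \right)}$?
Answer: $-222$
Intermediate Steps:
$q{\left(h \right)} = h \left(-12 + h\right)$
$\left(q{\left(11 \right)} + 122\right) W{\left(7,-2 \right)} = \left(11 \left(-12 + 11\right) + 122\right) \left(-2\right) = \left(11 \left(-1\right) + 122\right) \left(-2\right) = \left(-11 + 122\right) \left(-2\right) = 111 \left(-2\right) = -222$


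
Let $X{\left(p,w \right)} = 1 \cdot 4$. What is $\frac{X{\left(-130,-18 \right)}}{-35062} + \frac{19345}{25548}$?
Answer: $\frac{339086099}{447881988} \approx 0.75709$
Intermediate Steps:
$X{\left(p,w \right)} = 4$
$\frac{X{\left(-130,-18 \right)}}{-35062} + \frac{19345}{25548} = \frac{4}{-35062} + \frac{19345}{25548} = 4 \left(- \frac{1}{35062}\right) + 19345 \cdot \frac{1}{25548} = - \frac{2}{17531} + \frac{19345}{25548} = \frac{339086099}{447881988}$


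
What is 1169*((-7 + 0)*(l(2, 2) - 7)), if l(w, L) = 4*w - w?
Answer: 8183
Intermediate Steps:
l(w, L) = 3*w
1169*((-7 + 0)*(l(2, 2) - 7)) = 1169*((-7 + 0)*(3*2 - 7)) = 1169*(-7*(6 - 7)) = 1169*(-7*(-1)) = 1169*7 = 8183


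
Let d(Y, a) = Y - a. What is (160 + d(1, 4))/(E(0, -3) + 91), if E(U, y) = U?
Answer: 157/91 ≈ 1.7253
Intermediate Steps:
(160 + d(1, 4))/(E(0, -3) + 91) = (160 + (1 - 1*4))/(0 + 91) = (160 + (1 - 4))/91 = (160 - 3)*(1/91) = 157*(1/91) = 157/91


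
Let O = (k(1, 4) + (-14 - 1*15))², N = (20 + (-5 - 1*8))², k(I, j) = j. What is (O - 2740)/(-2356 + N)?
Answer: 705/769 ≈ 0.91677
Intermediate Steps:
N = 49 (N = (20 + (-5 - 8))² = (20 - 13)² = 7² = 49)
O = 625 (O = (4 + (-14 - 1*15))² = (4 + (-14 - 15))² = (4 - 29)² = (-25)² = 625)
(O - 2740)/(-2356 + N) = (625 - 2740)/(-2356 + 49) = -2115/(-2307) = -2115*(-1/2307) = 705/769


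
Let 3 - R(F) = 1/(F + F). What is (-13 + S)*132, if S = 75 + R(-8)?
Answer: 34353/4 ≈ 8588.3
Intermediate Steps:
R(F) = 3 - 1/(2*F) (R(F) = 3 - 1/(F + F) = 3 - 1/(2*F))
S = 1249/16 (S = 75 + (3 - ½/(-8)) = 75 + (3 - ½*(-⅛)) = 75 + (3 + 1/16) = 75 + 49/16 = 1249/16 ≈ 78.063)
(-13 + S)*132 = (-13 + 1249/16)*132 = (1041/16)*132 = 34353/4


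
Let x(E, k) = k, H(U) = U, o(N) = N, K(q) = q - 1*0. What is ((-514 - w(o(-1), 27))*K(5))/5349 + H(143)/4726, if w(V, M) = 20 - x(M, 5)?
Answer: -11735363/25279374 ≈ -0.46423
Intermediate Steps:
K(q) = q (K(q) = q + 0 = q)
w(V, M) = 15 (w(V, M) = 20 - 1*5 = 20 - 5 = 15)
((-514 - w(o(-1), 27))*K(5))/5349 + H(143)/4726 = ((-514 - 1*15)*5)/5349 + 143/4726 = ((-514 - 15)*5)*(1/5349) + 143*(1/4726) = -529*5*(1/5349) + 143/4726 = -2645*1/5349 + 143/4726 = -2645/5349 + 143/4726 = -11735363/25279374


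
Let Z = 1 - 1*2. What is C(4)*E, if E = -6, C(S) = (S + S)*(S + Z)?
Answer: -144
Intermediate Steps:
Z = -1 (Z = 1 - 2 = -1)
C(S) = 2*S*(-1 + S) (C(S) = (S + S)*(S - 1) = (2*S)*(-1 + S) = 2*S*(-1 + S))
C(4)*E = (2*4*(-1 + 4))*(-6) = (2*4*3)*(-6) = 24*(-6) = -144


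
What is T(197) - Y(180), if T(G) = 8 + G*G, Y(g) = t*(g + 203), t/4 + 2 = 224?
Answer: -301287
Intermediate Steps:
t = 888 (t = -8 + 4*224 = -8 + 896 = 888)
Y(g) = 180264 + 888*g (Y(g) = 888*(g + 203) = 888*(203 + g) = 180264 + 888*g)
T(G) = 8 + G**2
T(197) - Y(180) = (8 + 197**2) - (180264 + 888*180) = (8 + 38809) - (180264 + 159840) = 38817 - 1*340104 = 38817 - 340104 = -301287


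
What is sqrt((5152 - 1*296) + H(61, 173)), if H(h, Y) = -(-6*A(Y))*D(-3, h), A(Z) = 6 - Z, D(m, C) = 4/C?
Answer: 4*sqrt(1114043)/61 ≈ 69.212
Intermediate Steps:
H(h, Y) = -4*(-36 + 6*Y)/h (H(h, Y) = -(-6*(6 - Y))*4/h = -(-36 + 6*Y)*4/h = -4*(-36 + 6*Y)/h)
sqrt((5152 - 1*296) + H(61, 173)) = sqrt((5152 - 1*296) + 24*(6 - 1*173)/61) = sqrt((5152 - 296) + 24*(1/61)*(6 - 173)) = sqrt(4856 + 24*(1/61)*(-167)) = sqrt(4856 - 4008/61) = sqrt(292208/61) = 4*sqrt(1114043)/61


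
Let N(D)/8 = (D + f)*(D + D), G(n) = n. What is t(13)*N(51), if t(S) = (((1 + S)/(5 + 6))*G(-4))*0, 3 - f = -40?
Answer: 0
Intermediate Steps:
f = 43 (f = 3 - 1*(-40) = 3 + 40 = 43)
t(S) = 0 (t(S) = (((1 + S)/(5 + 6))*(-4))*0 = (((1 + S)/11)*(-4))*0 = (((1 + S)*(1/11))*(-4))*0 = ((1/11 + S/11)*(-4))*0 = (-4/11 - 4*S/11)*0 = 0)
N(D) = 16*D*(43 + D) (N(D) = 8*((D + 43)*(D + D)) = 8*((43 + D)*(2*D)) = 8*(2*D*(43 + D)) = 16*D*(43 + D))
t(13)*N(51) = 0*(16*51*(43 + 51)) = 0*(16*51*94) = 0*76704 = 0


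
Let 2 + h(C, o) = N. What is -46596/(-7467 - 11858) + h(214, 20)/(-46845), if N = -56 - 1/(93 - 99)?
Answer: 7552417/3130650 ≈ 2.4124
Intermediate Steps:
N = -335/6 (N = -56 - 1/(-6) = -56 - 1*(-⅙) = -56 + ⅙ = -335/6 ≈ -55.833)
h(C, o) = -347/6 (h(C, o) = -2 - 335/6 = -347/6)
-46596/(-7467 - 11858) + h(214, 20)/(-46845) = -46596/(-7467 - 11858) - 347/6/(-46845) = -46596/(-19325) - 347/6*(-1/46845) = -46596*(-1/19325) + 1/810 = 46596/19325 + 1/810 = 7552417/3130650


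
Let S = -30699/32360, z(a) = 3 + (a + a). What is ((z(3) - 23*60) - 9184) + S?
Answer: -341590499/32360 ≈ -10556.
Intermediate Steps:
z(a) = 3 + 2*a
S = -30699/32360 (S = -30699*1/32360 = -30699/32360 ≈ -0.94867)
((z(3) - 23*60) - 9184) + S = (((3 + 2*3) - 23*60) - 9184) - 30699/32360 = (((3 + 6) - 1380) - 9184) - 30699/32360 = ((9 - 1380) - 9184) - 30699/32360 = (-1371 - 9184) - 30699/32360 = -10555 - 30699/32360 = -341590499/32360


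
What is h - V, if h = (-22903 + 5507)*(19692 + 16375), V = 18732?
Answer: -627440264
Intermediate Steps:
h = -627421532 (h = -17396*36067 = -627421532)
h - V = -627421532 - 1*18732 = -627421532 - 18732 = -627440264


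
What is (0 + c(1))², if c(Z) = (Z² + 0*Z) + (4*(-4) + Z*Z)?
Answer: 196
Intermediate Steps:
c(Z) = -16 + 2*Z² (c(Z) = (Z² + 0) + (-16 + Z²) = Z² + (-16 + Z²) = -16 + 2*Z²)
(0 + c(1))² = (0 + (-16 + 2*1²))² = (0 + (-16 + 2*1))² = (0 + (-16 + 2))² = (0 - 14)² = (-14)² = 196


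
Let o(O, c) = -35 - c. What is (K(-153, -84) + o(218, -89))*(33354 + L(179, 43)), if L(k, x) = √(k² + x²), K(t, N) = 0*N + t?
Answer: -3302046 - 99*√33890 ≈ -3.3203e+6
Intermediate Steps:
K(t, N) = t (K(t, N) = 0 + t = t)
(K(-153, -84) + o(218, -89))*(33354 + L(179, 43)) = (-153 + (-35 - 1*(-89)))*(33354 + √(179² + 43²)) = (-153 + (-35 + 89))*(33354 + √(32041 + 1849)) = (-153 + 54)*(33354 + √33890) = -99*(33354 + √33890) = -3302046 - 99*√33890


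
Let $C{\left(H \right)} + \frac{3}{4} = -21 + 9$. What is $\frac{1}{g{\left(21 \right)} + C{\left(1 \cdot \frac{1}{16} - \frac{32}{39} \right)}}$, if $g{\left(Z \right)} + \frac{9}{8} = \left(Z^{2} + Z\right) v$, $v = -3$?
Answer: $- \frac{8}{11199} \approx -0.00071435$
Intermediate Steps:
$C{\left(H \right)} = - \frac{51}{4}$ ($C{\left(H \right)} = - \frac{3}{4} + \left(-21 + 9\right) = - \frac{3}{4} - 12 = - \frac{51}{4}$)
$g{\left(Z \right)} = - \frac{9}{8} - 3 Z - 3 Z^{2}$ ($g{\left(Z \right)} = - \frac{9}{8} + \left(Z^{2} + Z\right) \left(-3\right) = - \frac{9}{8} + \left(Z + Z^{2}\right) \left(-3\right) = - \frac{9}{8} - \left(3 Z + 3 Z^{2}\right) = - \frac{9}{8} - 3 Z - 3 Z^{2}$)
$\frac{1}{g{\left(21 \right)} + C{\left(1 \cdot \frac{1}{16} - \frac{32}{39} \right)}} = \frac{1}{\left(- \frac{9}{8} - 63 - 3 \cdot 21^{2}\right) - \frac{51}{4}} = \frac{1}{\left(- \frac{9}{8} - 63 - 1323\right) - \frac{51}{4}} = \frac{1}{- \frac{11097}{8} - \frac{51}{4}} = \frac{1}{- \frac{11199}{8}} = - \frac{8}{11199}$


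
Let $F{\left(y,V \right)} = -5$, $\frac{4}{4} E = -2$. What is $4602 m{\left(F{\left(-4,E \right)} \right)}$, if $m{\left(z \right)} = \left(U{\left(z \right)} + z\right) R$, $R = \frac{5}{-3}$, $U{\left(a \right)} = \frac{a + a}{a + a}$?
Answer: $30680$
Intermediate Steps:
$E = -2$
$U{\left(a \right)} = 1$ ($U{\left(a \right)} = \frac{2 a}{2 a} = 2 a \frac{1}{2 a} = 1$)
$R = - \frac{5}{3}$ ($R = 5 \left(- \frac{1}{3}\right) = - \frac{5}{3} \approx -1.6667$)
$m{\left(z \right)} = - \frac{5}{3} - \frac{5 z}{3}$ ($m{\left(z \right)} = \left(1 + z\right) \left(- \frac{5}{3}\right) = - \frac{5}{3} - \frac{5 z}{3}$)
$4602 m{\left(F{\left(-4,E \right)} \right)} = 4602 \left(- \frac{5}{3} - - \frac{25}{3}\right) = 4602 \left(- \frac{5}{3} + \frac{25}{3}\right) = 4602 \cdot \frac{20}{3} = 30680$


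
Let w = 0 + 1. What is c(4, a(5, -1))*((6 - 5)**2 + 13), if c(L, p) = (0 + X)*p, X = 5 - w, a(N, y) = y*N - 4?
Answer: -504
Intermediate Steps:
w = 1
a(N, y) = -4 + N*y (a(N, y) = N*y - 4 = -4 + N*y)
X = 4 (X = 5 - 1*1 = 5 - 1 = 4)
c(L, p) = 4*p (c(L, p) = (0 + 4)*p = 4*p)
c(4, a(5, -1))*((6 - 5)**2 + 13) = (4*(-4 + 5*(-1)))*((6 - 5)**2 + 13) = (4*(-4 - 5))*(1**2 + 13) = (4*(-9))*(1 + 13) = -36*14 = -504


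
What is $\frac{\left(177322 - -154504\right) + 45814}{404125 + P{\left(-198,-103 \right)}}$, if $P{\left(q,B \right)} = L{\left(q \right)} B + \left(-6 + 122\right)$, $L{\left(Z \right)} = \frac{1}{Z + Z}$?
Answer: $\frac{149545440}{160079539} \approx 0.93419$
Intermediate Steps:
$L{\left(Z \right)} = \frac{1}{2 Z}$
$P{\left(q,B \right)} = 116 + \frac{B}{2 q}$ ($P{\left(q,B \right)} = \frac{1}{2 q} B + \left(-6 + 122\right) = \frac{B}{2 q} + 116 = 116 + \frac{B}{2 q}$)
$\frac{\left(177322 - -154504\right) + 45814}{404125 + P{\left(-198,-103 \right)}} = \frac{\left(177322 - -154504\right) + 45814}{404125 + \left(116 + \frac{1}{2} \left(-103\right) \frac{1}{-198}\right)} = \frac{\left(177322 + 154504\right) + 45814}{404125 + \left(116 + \frac{1}{2} \left(-103\right) \left(- \frac{1}{198}\right)\right)} = \frac{331826 + 45814}{404125 + \left(116 + \frac{103}{396}\right)} = \frac{377640}{404125 + \frac{46039}{396}} = \frac{377640}{\frac{160079539}{396}} = 377640 \cdot \frac{396}{160079539} = \frac{149545440}{160079539}$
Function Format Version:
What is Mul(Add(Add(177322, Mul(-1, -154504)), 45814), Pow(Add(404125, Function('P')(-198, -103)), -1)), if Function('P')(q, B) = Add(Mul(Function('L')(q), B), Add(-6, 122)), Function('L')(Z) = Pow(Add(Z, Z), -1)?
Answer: Rational(149545440, 160079539) ≈ 0.93419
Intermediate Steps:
Function('L')(Z) = Mul(Rational(1, 2), Pow(Z, -1)) (Function('L')(Z) = Pow(Mul(2, Z), -1) = Mul(Rational(1, 2), Pow(Z, -1)))
Function('P')(q, B) = Add(116, Mul(Rational(1, 2), B, Pow(q, -1))) (Function('P')(q, B) = Add(Mul(Mul(Rational(1, 2), Pow(q, -1)), B), Add(-6, 122)) = Add(Mul(Rational(1, 2), B, Pow(q, -1)), 116) = Add(116, Mul(Rational(1, 2), B, Pow(q, -1))))
Mul(Add(Add(177322, Mul(-1, -154504)), 45814), Pow(Add(404125, Function('P')(-198, -103)), -1)) = Mul(Add(Add(177322, Mul(-1, -154504)), 45814), Pow(Add(404125, Add(116, Mul(Rational(1, 2), -103, Pow(-198, -1)))), -1)) = Mul(Add(Add(177322, 154504), 45814), Pow(Add(404125, Add(116, Mul(Rational(1, 2), -103, Rational(-1, 198)))), -1)) = Mul(Add(331826, 45814), Pow(Add(404125, Add(116, Rational(103, 396))), -1)) = Mul(377640, Pow(Add(404125, Rational(46039, 396)), -1)) = Mul(377640, Pow(Rational(160079539, 396), -1)) = Mul(377640, Rational(396, 160079539)) = Rational(149545440, 160079539)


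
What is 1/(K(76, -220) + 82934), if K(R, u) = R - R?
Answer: 1/82934 ≈ 1.2058e-5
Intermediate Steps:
K(R, u) = 0
1/(K(76, -220) + 82934) = 1/(0 + 82934) = 1/82934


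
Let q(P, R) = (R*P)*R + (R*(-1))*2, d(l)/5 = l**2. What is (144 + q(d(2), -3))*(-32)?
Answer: -10560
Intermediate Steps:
d(l) = 5*l**2
q(P, R) = -2*R + P*R**2 (q(P, R) = (P*R)*R - R*2 = P*R**2 - 2*R = -2*R + P*R**2)
(144 + q(d(2), -3))*(-32) = (144 - 3*(-2 + (5*2**2)*(-3)))*(-32) = (144 - 3*(-2 + (5*4)*(-3)))*(-32) = (144 - 3*(-2 + 20*(-3)))*(-32) = (144 - 3*(-2 - 60))*(-32) = (144 - 3*(-62))*(-32) = (144 + 186)*(-32) = 330*(-32) = -10560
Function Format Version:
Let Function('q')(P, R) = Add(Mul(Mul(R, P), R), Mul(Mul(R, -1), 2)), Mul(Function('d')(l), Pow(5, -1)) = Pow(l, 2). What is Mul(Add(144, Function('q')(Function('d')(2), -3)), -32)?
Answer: -10560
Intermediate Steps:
Function('d')(l) = Mul(5, Pow(l, 2))
Function('q')(P, R) = Add(Mul(-2, R), Mul(P, Pow(R, 2))) (Function('q')(P, R) = Add(Mul(Mul(P, R), R), Mul(Mul(-1, R), 2)) = Add(Mul(P, Pow(R, 2)), Mul(-2, R)) = Add(Mul(-2, R), Mul(P, Pow(R, 2))))
Mul(Add(144, Function('q')(Function('d')(2), -3)), -32) = Mul(Add(144, Mul(-3, Add(-2, Mul(Mul(5, Pow(2, 2)), -3)))), -32) = Mul(Add(144, Mul(-3, Add(-2, Mul(Mul(5, 4), -3)))), -32) = Mul(Add(144, Mul(-3, Add(-2, Mul(20, -3)))), -32) = Mul(Add(144, Mul(-3, Add(-2, -60))), -32) = Mul(Add(144, Mul(-3, -62)), -32) = Mul(Add(144, 186), -32) = Mul(330, -32) = -10560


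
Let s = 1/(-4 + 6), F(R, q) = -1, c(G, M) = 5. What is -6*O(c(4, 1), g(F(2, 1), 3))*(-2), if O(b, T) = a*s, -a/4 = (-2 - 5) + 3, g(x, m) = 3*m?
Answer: 96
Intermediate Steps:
a = 16 (a = -4*((-2 - 5) + 3) = -4*(-7 + 3) = -4*(-4) = 16)
s = ½ (s = 1/2 = ½ ≈ 0.50000)
O(b, T) = 8 (O(b, T) = 16*(½) = 8)
-6*O(c(4, 1), g(F(2, 1), 3))*(-2) = -6*8*(-2) = -48*(-2) = 96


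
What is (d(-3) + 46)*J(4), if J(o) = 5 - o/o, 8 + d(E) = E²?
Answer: 188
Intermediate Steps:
d(E) = -8 + E²
J(o) = 4 (J(o) = 5 - 1*1 = 5 - 1 = 4)
(d(-3) + 46)*J(4) = ((-8 + (-3)²) + 46)*4 = ((-8 + 9) + 46)*4 = (1 + 46)*4 = 47*4 = 188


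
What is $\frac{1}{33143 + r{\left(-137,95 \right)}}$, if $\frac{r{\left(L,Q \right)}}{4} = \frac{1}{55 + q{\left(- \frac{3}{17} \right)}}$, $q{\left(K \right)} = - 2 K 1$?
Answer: $\frac{941}{31187631} \approx 3.0172 \cdot 10^{-5}$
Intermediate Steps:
$q{\left(K \right)} = - 2 K$
$r{\left(L,Q \right)} = \frac{68}{941}$ ($r{\left(L,Q \right)} = \frac{4}{55 - 2 \left(- \frac{3}{17}\right)} = \frac{4}{55 - 2 \left(\left(-3\right) \frac{1}{17}\right)} = \frac{4}{55 - - \frac{6}{17}} = \frac{4}{55 + \frac{6}{17}} = \frac{4}{\frac{941}{17}} = 4 \cdot \frac{17}{941} = \frac{68}{941}$)
$\frac{1}{33143 + r{\left(-137,95 \right)}} = \frac{1}{33143 + \frac{68}{941}} = \frac{1}{\frac{31187631}{941}} = \frac{941}{31187631}$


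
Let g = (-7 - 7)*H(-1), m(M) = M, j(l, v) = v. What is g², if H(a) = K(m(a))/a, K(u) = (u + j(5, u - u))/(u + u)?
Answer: 49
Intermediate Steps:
K(u) = ½ (K(u) = (u + (u - u))/(u + u) = (u + 0)/((2*u)) = u*(1/(2*u)) = ½)
H(a) = 1/(2*a)
g = 7 (g = (-7 - 7)*((½)/(-1)) = -7*(-1) = -14*(-½) = 7)
g² = 7² = 49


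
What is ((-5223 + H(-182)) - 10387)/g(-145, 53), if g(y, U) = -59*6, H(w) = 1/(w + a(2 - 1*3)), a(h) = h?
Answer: 2856631/64782 ≈ 44.096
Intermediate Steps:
H(w) = 1/(-1 + w) (H(w) = 1/(w + (2 - 1*3)) = 1/(w + (2 - 3)) = 1/(w - 1) = 1/(-1 + w))
g(y, U) = -354
((-5223 + H(-182)) - 10387)/g(-145, 53) = ((-5223 + 1/(-1 - 182)) - 10387)/(-354) = ((-5223 + 1/(-183)) - 10387)*(-1/354) = ((-5223 - 1/183) - 10387)*(-1/354) = (-955810/183 - 10387)*(-1/354) = -2856631/183*(-1/354) = 2856631/64782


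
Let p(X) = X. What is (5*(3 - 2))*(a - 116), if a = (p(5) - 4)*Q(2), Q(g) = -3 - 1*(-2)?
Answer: -585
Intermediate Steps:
Q(g) = -1 (Q(g) = -3 + 2 = -1)
a = -1 (a = (5 - 4)*(-1) = 1*(-1) = -1)
(5*(3 - 2))*(a - 116) = (5*(3 - 2))*(-1 - 116) = (5*1)*(-117) = 5*(-117) = -585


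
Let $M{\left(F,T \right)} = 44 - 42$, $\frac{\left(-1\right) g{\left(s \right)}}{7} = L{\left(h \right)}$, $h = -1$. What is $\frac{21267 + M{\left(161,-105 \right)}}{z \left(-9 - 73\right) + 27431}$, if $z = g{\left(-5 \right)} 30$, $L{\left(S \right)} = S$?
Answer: $\frac{21269}{10211} \approx 2.083$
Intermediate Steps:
$g{\left(s \right)} = 7$ ($g{\left(s \right)} = \left(-7\right) \left(-1\right) = 7$)
$M{\left(F,T \right)} = 2$ ($M{\left(F,T \right)} = 44 - 42 = 2$)
$z = 210$ ($z = 7 \cdot 30 = 210$)
$\frac{21267 + M{\left(161,-105 \right)}}{z \left(-9 - 73\right) + 27431} = \frac{21267 + 2}{210 \left(-9 - 73\right) + 27431} = \frac{21269}{210 \left(-82\right) + 27431} = \frac{21269}{-17220 + 27431} = \frac{21269}{10211}$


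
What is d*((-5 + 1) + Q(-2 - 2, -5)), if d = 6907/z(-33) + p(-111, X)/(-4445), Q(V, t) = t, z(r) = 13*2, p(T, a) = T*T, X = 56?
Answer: -273431421/115570 ≈ -2365.9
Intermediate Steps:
p(T, a) = T**2
z(r) = 26
d = 30381269/115570 (d = 6907/26 + (-111)**2/(-4445) = 6907*(1/26) + 12321*(-1/4445) = 6907/26 - 12321/4445 = 30381269/115570 ≈ 262.88)
d*((-5 + 1) + Q(-2 - 2, -5)) = 30381269*((-5 + 1) - 5)/115570 = 30381269*(-4 - 5)/115570 = (30381269/115570)*(-9) = -273431421/115570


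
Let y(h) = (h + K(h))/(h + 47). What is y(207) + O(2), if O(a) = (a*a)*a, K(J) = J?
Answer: 1223/127 ≈ 9.6299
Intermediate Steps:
O(a) = a³ (O(a) = a²*a = a³)
y(h) = 2*h/(47 + h) (y(h) = (h + h)/(h + 47) = (2*h)/(47 + h) = 2*h/(47 + h))
y(207) + O(2) = 2*207/(47 + 207) + 2³ = 2*207/254 + 8 = 2*207*(1/254) + 8 = 207/127 + 8 = 1223/127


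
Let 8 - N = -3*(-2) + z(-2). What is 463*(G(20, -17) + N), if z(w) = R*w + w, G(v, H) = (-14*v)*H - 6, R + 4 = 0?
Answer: 2199250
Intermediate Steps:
R = -4 (R = -4 + 0 = -4)
G(v, H) = -6 - 14*H*v (G(v, H) = -14*H*v - 6 = -6 - 14*H*v)
z(w) = -3*w (z(w) = -4*w + w = -3*w)
N = -4 (N = 8 - (-3*(-2) - 3*(-2)) = 8 - (6 + 6) = 8 - 1*12 = 8 - 12 = -4)
463*(G(20, -17) + N) = 463*((-6 - 14*(-17)*20) - 4) = 463*((-6 + 4760) - 4) = 463*(4754 - 4) = 463*4750 = 2199250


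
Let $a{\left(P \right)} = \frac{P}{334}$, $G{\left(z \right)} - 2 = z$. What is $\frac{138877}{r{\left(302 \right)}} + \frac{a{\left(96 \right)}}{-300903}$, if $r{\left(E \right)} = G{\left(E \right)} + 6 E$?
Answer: $\frac{2326226796303}{35443564972} \approx 65.632$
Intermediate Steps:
$G{\left(z \right)} = 2 + z$
$a{\left(P \right)} = \frac{P}{334}$ ($a{\left(P \right)} = P \frac{1}{334} = \frac{P}{334}$)
$r{\left(E \right)} = 2 + 7 E$ ($r{\left(E \right)} = \left(2 + E\right) + 6 E = 2 + 7 E$)
$\frac{138877}{r{\left(302 \right)}} + \frac{a{\left(96 \right)}}{-300903} = \frac{138877}{2 + 7 \cdot 302} + \frac{\frac{1}{334} \cdot 96}{-300903} = \frac{138877}{2 + 2114} + \frac{48}{167} \left(- \frac{1}{300903}\right) = \frac{138877}{2116} - \frac{16}{16750267} = \frac{2326226796303}{35443564972}$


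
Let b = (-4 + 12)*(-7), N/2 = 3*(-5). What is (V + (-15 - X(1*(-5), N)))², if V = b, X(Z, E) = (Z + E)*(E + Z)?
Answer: 1679616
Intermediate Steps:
N = -30 (N = 2*(3*(-5)) = 2*(-15) = -30)
X(Z, E) = (E + Z)² (X(Z, E) = (E + Z)*(E + Z) = (E + Z)²)
b = -56 (b = 8*(-7) = -56)
V = -56
(V + (-15 - X(1*(-5), N)))² = (-56 + (-15 - (-30 + 1*(-5))²))² = (-56 + (-15 - (-30 - 5)²))² = (-56 + (-15 - 1*(-35)²))² = (-56 + (-15 - 1*1225))² = (-56 + (-15 - 1225))² = (-56 - 1240)² = (-1296)² = 1679616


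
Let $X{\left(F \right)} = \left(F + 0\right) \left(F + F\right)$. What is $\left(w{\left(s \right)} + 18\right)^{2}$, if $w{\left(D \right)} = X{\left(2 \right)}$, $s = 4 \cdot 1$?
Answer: $676$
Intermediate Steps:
$s = 4$
$X{\left(F \right)} = 2 F^{2}$ ($X{\left(F \right)} = F 2 F = 2 F^{2}$)
$w{\left(D \right)} = 8$ ($w{\left(D \right)} = 2 \cdot 2^{2} = 2 \cdot 4 = 8$)
$\left(w{\left(s \right)} + 18\right)^{2} = \left(8 + 18\right)^{2} = 26^{2} = 676$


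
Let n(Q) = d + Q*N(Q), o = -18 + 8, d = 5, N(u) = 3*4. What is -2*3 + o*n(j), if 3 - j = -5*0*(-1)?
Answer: -416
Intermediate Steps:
N(u) = 12
j = 3 (j = 3 - (-5*0)*(-1) = 3 - 0*(-1) = 3 - 1*0 = 3 + 0 = 3)
o = -10
n(Q) = 5 + 12*Q (n(Q) = 5 + Q*12 = 5 + 12*Q)
-2*3 + o*n(j) = -2*3 - 10*(5 + 12*3) = -6 - 10*(5 + 36) = -6 - 10*41 = -6 - 410 = -416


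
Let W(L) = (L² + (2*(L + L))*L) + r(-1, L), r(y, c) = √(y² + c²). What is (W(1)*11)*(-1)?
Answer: -55 - 11*√2 ≈ -70.556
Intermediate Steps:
r(y, c) = √(c² + y²)
W(L) = √(1 + L²) + 5*L² (W(L) = (L² + (2*(L + L))*L) + √(L² + (-1)²) = (L² + (2*(2*L))*L) + √(L² + 1) = (L² + (4*L)*L) + √(1 + L²) = (L² + 4*L²) + √(1 + L²) = 5*L² + √(1 + L²) = √(1 + L²) + 5*L²)
(W(1)*11)*(-1) = ((√(1 + 1²) + 5*1²)*11)*(-1) = ((√(1 + 1) + 5*1)*11)*(-1) = ((√2 + 5)*11)*(-1) = ((5 + √2)*11)*(-1) = (55 + 11*√2)*(-1) = -55 - 11*√2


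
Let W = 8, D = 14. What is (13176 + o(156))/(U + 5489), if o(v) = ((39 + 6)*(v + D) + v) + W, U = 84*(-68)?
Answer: -20990/223 ≈ -94.126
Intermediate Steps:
U = -5712
o(v) = 638 + 46*v (o(v) = ((39 + 6)*(v + 14) + v) + 8 = (45*(14 + v) + v) + 8 = ((630 + 45*v) + v) + 8 = (630 + 46*v) + 8 = 638 + 46*v)
(13176 + o(156))/(U + 5489) = (13176 + (638 + 46*156))/(-5712 + 5489) = (13176 + (638 + 7176))/(-223) = (13176 + 7814)*(-1/223) = 20990*(-1/223) = -20990/223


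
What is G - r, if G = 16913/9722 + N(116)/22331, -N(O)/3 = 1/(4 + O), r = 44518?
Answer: -193291367014321/4342039640 ≈ -44516.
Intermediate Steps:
N(O) = -3/(4 + O)
G = 7553679199/4342039640 (G = 16913/9722 - 3/(4 + 116)/22331 = 16913*(1/9722) - 3/120*(1/22331) = 16913/9722 - 3*1/120*(1/22331) = 16913/9722 - 1/40*1/22331 = 16913/9722 - 1/893240 = 7553679199/4342039640 ≈ 1.7397)
G - r = 7553679199/4342039640 - 1*44518 = 7553679199/4342039640 - 44518 = -193291367014321/4342039640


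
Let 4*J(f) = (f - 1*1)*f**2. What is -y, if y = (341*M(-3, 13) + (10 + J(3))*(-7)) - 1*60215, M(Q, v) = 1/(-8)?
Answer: 482873/8 ≈ 60359.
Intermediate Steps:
M(Q, v) = -1/8
J(f) = f**2*(-1 + f)/4 (J(f) = ((f - 1*1)*f**2)/4 = ((f - 1)*f**2)/4 = ((-1 + f)*f**2)/4 = (f**2*(-1 + f))/4 = f**2*(-1 + f)/4)
y = -482873/8 (y = (341*(-1/8) + (10 + (1/4)*3**2*(-1 + 3))*(-7)) - 1*60215 = (-341/8 + (10 + (1/4)*9*2)*(-7)) - 60215 = (-341/8 + (10 + 9/2)*(-7)) - 60215 = (-341/8 + (29/2)*(-7)) - 60215 = (-341/8 - 203/2) - 60215 = -1153/8 - 60215 = -482873/8 ≈ -60359.)
-y = -1*(-482873/8) = 482873/8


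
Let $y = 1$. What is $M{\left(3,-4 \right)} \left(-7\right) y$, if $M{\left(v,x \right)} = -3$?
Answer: $21$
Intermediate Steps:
$M{\left(3,-4 \right)} \left(-7\right) y = \left(-3\right) \left(-7\right) 1 = 21 \cdot 1 = 21$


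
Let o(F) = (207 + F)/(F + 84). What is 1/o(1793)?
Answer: 1877/2000 ≈ 0.93850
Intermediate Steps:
o(F) = (207 + F)/(84 + F)
1/o(1793) = 1/((207 + 1793)/(84 + 1793)) = 1/(2000/1877) = 1877/2000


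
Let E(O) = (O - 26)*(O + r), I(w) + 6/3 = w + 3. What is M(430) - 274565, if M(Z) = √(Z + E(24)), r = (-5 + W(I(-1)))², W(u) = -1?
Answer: -274565 + √310 ≈ -2.7455e+5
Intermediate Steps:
I(w) = 1 + w (I(w) = -2 + (w + 3) = -2 + (3 + w) = 1 + w)
r = 36 (r = (-5 - 1)² = (-6)² = 36)
E(O) = (-26 + O)*(36 + O) (E(O) = (O - 26)*(O + 36) = (-26 + O)*(36 + O))
M(Z) = √(-120 + Z) (M(Z) = √(Z + (-936 + 24² + 10*24)) = √(Z + (-936 + 576 + 240)) = √(Z - 120) = √(-120 + Z))
M(430) - 274565 = √(-120 + 430) - 274565 = √310 - 274565 = -274565 + √310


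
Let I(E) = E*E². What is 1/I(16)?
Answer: 1/4096 ≈ 0.00024414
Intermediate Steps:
I(E) = E³
1/I(16) = 1/(16³) = 1/4096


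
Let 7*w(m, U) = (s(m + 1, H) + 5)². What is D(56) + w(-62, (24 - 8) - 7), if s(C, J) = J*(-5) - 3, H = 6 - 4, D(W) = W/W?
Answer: 71/7 ≈ 10.143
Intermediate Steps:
D(W) = 1
H = 2
s(C, J) = -3 - 5*J (s(C, J) = -5*J - 3 = -3 - 5*J)
w(m, U) = 64/7 (w(m, U) = ((-3 - 5*2) + 5)²/7 = ((-3 - 10) + 5)²/7 = (-13 + 5)²/7 = (⅐)*(-8)² = (⅐)*64 = 64/7)
D(56) + w(-62, (24 - 8) - 7) = 1 + 64/7 = 71/7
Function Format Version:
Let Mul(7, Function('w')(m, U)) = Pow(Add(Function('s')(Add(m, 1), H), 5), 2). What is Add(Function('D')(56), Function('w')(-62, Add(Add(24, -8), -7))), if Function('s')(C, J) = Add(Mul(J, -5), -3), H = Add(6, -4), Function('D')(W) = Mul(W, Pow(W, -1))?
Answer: Rational(71, 7) ≈ 10.143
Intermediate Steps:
Function('D')(W) = 1
H = 2
Function('s')(C, J) = Add(-3, Mul(-5, J)) (Function('s')(C, J) = Add(Mul(-5, J), -3) = Add(-3, Mul(-5, J)))
Function('w')(m, U) = Rational(64, 7) (Function('w')(m, U) = Mul(Rational(1, 7), Pow(Add(Add(-3, Mul(-5, 2)), 5), 2)) = Mul(Rational(1, 7), Pow(Add(Add(-3, -10), 5), 2)) = Mul(Rational(1, 7), Pow(Add(-13, 5), 2)) = Mul(Rational(1, 7), Pow(-8, 2)) = Mul(Rational(1, 7), 64) = Rational(64, 7))
Add(Function('D')(56), Function('w')(-62, Add(Add(24, -8), -7))) = Add(1, Rational(64, 7)) = Rational(71, 7)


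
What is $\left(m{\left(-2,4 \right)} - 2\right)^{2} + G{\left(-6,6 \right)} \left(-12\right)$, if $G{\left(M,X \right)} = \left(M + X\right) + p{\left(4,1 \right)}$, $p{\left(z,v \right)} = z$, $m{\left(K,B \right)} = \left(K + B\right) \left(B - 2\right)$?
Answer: $-44$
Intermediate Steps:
$m{\left(K,B \right)} = \left(-2 + B\right) \left(B + K\right)$ ($m{\left(K,B \right)} = \left(B + K\right) \left(-2 + B\right) = \left(-2 + B\right) \left(B + K\right)$)
$G{\left(M,X \right)} = 4 + M + X$ ($G{\left(M,X \right)} = \left(M + X\right) + 4 = 4 + M + X$)
$\left(m{\left(-2,4 \right)} - 2\right)^{2} + G{\left(-6,6 \right)} \left(-12\right) = \left(\left(4^{2} - 8 - -4 + 4 \left(-2\right)\right) - 2\right)^{2} + \left(4 - 6 + 6\right) \left(-12\right) = \left(\left(16 - 8 + 4 - 8\right) - 2\right)^{2} + 4 \left(-12\right) = \left(4 - 2\right)^{2} - 48 = 2^{2} - 48 = 4 - 48 = -44$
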